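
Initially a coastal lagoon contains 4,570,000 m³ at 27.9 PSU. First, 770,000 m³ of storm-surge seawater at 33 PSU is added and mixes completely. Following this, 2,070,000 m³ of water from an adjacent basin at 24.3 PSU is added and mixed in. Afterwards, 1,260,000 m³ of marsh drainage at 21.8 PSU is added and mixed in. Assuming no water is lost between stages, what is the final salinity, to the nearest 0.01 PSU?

26.61 PSU

Weighted by volume,
Initial salt = 4,570,000×27.9 = 127,503,000
After stage 1: salt = 127,503,000 + 770,000×33 = 152,913,000; volume = 5,340,000 m³; S = 28.635 PSU
After stage 2: salt = 152,913,000 + 2,070,000×24.3 = 203,214,000; volume = 7,410,000 m³; S = 27.424 PSU
After stage 3: salt = 203,214,000 + 1,260,000×21.8 = 230,682,000; volume = 8,670,000 m³
S = 230,682,000 / 8,670,000 = 26.6069 PSU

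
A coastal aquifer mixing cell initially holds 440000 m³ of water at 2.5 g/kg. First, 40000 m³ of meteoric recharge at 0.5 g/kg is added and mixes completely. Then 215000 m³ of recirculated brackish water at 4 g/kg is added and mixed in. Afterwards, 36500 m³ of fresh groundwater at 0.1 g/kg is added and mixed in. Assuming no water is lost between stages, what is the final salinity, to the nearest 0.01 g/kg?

2.71 g/kg

Conserving salt mass:
Initial salt = 440,000×2.5 = 1,100,000
After stage 1: salt = 1,100,000 + 40,000×0.5 = 1,120,000; volume = 480,000 m³; S = 2.333 g/kg
After stage 2: salt = 1,120,000 + 215,000×4 = 1,980,000; volume = 695,000 m³; S = 2.849 g/kg
After stage 3: salt = 1,980,000 + 36,500×0.1 = 1,983,650; volume = 731,500 m³
S = 1,983,650 / 731,500 = 2.7118 g/kg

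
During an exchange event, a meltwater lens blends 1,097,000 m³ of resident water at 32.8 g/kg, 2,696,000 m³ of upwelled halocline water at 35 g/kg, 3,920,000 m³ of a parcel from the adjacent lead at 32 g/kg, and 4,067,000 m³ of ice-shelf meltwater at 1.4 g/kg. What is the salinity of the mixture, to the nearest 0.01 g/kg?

22.20 g/kg

Conserving salt mass:
salt = 1,097,000×32.8 + 2,696,000×35 + 3,920,000×32 + 4,067,000×1.4 = 35,981,600 + 94,360,000 + 125,440,000 + 5,693,800 = 261,475,400
volume = 1,097,000 + 2,696,000 + 3,920,000 + 4,067,000 = 11,780,000 m³
S = 261,475,400 / 11,780,000 = 22.1966 g/kg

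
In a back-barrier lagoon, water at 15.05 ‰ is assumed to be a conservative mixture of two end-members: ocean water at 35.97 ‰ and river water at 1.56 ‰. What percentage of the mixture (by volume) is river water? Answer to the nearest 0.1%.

60.8%

Let f be the freshwater fraction. Salt balance per unit volume:
f×1.56 + (1−f)×35.97 = 15.05
f = (35.97 − 15.05) / (35.97 − 1.56) = 20.92/34.41 = 0.608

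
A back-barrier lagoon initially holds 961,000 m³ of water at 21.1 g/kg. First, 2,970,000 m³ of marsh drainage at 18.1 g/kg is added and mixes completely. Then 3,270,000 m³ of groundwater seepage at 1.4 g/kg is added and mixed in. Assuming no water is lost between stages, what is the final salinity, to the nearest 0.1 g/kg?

10.9 g/kg

Total salt / total volume:
Initial salt = 961,000×21.1 = 20,277,100
After stage 1: salt = 20,277,100 + 2,970,000×18.1 = 74,034,100; volume = 3,931,000 m³; S = 18.833 g/kg
After stage 2: salt = 74,034,100 + 3,270,000×1.4 = 78,612,100; volume = 7,201,000 m³
S = 78,612,100 / 7,201,000 = 10.9168 g/kg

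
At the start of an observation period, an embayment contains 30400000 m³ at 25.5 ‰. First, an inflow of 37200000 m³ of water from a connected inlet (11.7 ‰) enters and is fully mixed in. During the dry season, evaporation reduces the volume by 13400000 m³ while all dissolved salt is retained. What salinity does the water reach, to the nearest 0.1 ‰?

22.3 ‰

After mixing: salt = 30,400,000×25.5 + 37,200,000×11.7 = 1,210,440,000; volume = 67,600,000 m³
After evaporation: salt unchanged = 1,210,440,000; volume = 67,600,000 − 13,400,000 = 54,200,000 m³
S = 1,210,440,000 / 54,200,000 = 22.3328 ‰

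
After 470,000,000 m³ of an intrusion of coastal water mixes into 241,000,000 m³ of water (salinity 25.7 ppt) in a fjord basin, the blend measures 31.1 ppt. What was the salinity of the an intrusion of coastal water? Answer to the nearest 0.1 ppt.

Salt balance: 241,000,000×25.7 + 470,000,000×S = 711,000,000×31.1
6,193,700,000 + 470,000,000·S = 22,112,100,000
S = (22,112,100,000 − 6,193,700,000) / 470,000,000 = 33.8689 ppt

33.9 ppt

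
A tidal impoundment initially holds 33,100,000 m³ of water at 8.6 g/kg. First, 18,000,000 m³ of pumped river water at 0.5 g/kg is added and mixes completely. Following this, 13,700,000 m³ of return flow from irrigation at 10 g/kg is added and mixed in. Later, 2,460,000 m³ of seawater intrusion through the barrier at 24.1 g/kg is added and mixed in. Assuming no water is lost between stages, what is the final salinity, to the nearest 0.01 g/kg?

7.28 g/kg

Conserving salt mass:
Initial salt = 33,100,000×8.6 = 284,660,000
After stage 1: salt = 284,660,000 + 18,000,000×0.5 = 293,660,000; volume = 51,100,000 m³; S = 5.747 g/kg
After stage 2: salt = 293,660,000 + 13,700,000×10 = 430,660,000; volume = 64,800,000 m³; S = 6.646 g/kg
After stage 3: salt = 430,660,000 + 2,460,000×24.1 = 489,946,000; volume = 67,260,000 m³
S = 489,946,000 / 67,260,000 = 7.2844 g/kg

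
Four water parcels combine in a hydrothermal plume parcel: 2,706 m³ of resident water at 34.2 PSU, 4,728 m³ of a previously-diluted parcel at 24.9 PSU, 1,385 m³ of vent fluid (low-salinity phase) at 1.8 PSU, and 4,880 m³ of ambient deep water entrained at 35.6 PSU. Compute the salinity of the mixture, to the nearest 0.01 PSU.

By conservation of dissolved salt,
salt = 2,706×34.2 + 4,728×24.9 + 1,385×1.8 + 4,880×35.6 = 92,545.2 + 117,727.2 + 2,493 + 173,728 = 386,493.4
volume = 2,706 + 4,728 + 1,385 + 4,880 = 13,699 m³
S = 386,493.4 / 13,699 = 28.2133 PSU

28.21 PSU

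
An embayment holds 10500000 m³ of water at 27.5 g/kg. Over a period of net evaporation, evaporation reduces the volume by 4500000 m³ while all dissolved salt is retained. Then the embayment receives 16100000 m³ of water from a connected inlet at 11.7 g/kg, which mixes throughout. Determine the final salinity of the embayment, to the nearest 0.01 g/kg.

21.59 g/kg

After evaporation: salt = 10,500,000×27.5 = 288,750,000; volume = 10,500,000 − 4,500,000 = 6,000,000 m³
After mixing: salt = 288,750,000 + 16,100,000×11.7 = 477,120,000; volume = 6,000,000 + 16,100,000 = 22,100,000 m³
S = 477,120,000 / 22,100,000 = 21.5891 g/kg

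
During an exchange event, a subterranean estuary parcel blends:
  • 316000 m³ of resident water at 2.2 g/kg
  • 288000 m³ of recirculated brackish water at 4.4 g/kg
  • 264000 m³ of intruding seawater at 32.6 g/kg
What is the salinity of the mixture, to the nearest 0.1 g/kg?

12.2 g/kg

Mass of salt is conserved:
salt = 316,000×2.2 + 288,000×4.4 + 264,000×32.6 = 695,200 + 1,267,200 + 8,606,400 = 10,568,800
volume = 316,000 + 288,000 + 264,000 = 868,000 m³
S = 10,568,800 / 868,000 = 12.176 g/kg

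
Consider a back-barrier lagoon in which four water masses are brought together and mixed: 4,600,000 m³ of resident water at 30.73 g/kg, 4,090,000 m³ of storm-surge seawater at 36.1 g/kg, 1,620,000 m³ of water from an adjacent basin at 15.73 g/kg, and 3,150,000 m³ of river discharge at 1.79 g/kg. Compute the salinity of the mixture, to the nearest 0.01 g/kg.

23.78 g/kg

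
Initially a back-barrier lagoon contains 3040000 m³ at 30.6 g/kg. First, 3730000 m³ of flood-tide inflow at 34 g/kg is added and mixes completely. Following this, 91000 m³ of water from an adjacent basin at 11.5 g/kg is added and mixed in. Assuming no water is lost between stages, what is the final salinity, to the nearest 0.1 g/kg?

32.2 g/kg

Total salt / total volume:
Initial salt = 3,040,000×30.6 = 93,024,000
After stage 1: salt = 93,024,000 + 3,730,000×34 = 219,844,000; volume = 6,770,000 m³; S = 32.473 g/kg
After stage 2: salt = 219,844,000 + 91,000×11.5 = 220,890,500; volume = 6,861,000 m³
S = 220,890,500 / 6,861,000 = 32.1951 g/kg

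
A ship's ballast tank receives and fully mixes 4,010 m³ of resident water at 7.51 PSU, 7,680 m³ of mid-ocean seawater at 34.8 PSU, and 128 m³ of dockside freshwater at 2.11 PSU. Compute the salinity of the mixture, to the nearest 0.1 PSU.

25.2 PSU

Salt balance:
salt = 4,010×7.51 + 7,680×34.8 + 128×2.11 = 30,115.1 + 267,264 + 270.08 = 297,649.18
volume = 4,010 + 7,680 + 128 = 11,818 m³
S = 297,649.18 / 11,818 = 25.186 PSU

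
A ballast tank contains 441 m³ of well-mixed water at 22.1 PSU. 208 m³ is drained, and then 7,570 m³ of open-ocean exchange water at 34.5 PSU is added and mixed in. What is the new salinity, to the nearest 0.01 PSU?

Remaining after removal: 233 m³ at 22.1 PSU (salt = 5,149.3)
After addition: salt = 5,149.3 + 7,570×34.5 = 266,314.3; volume = 7,803 m³
S = 266,314.3 / 7,803 = 34.1297 PSU

34.13 PSU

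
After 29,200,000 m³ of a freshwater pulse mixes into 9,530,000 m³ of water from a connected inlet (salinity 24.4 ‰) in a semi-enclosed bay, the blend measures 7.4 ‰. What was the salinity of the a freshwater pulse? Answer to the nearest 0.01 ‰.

1.85 ‰

Salt balance: 9,530,000×24.4 + 29,200,000×S = 38,730,000×7.4
232,532,000 + 29,200,000·S = 286,602,000
S = (286,602,000 − 232,532,000) / 29,200,000 = 1.8517 ‰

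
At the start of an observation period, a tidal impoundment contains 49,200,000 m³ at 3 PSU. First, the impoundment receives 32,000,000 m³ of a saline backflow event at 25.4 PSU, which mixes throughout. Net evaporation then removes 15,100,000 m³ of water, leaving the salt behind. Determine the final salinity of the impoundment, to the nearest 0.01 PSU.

After mixing: salt = 49,200,000×3 + 32,000,000×25.4 = 960,400,000; volume = 81,200,000 m³
After evaporation: salt unchanged = 960,400,000; volume = 81,200,000 − 15,100,000 = 66,100,000 m³
S = 960,400,000 / 66,100,000 = 14.5295 PSU

14.53 PSU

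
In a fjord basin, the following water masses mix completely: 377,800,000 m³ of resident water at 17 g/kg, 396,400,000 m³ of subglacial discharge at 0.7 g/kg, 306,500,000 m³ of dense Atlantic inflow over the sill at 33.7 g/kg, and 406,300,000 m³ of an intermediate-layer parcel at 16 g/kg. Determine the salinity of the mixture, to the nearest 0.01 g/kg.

15.82 g/kg

Mass of salt is conserved:
salt = 377,800,000×17 + 396,400,000×0.7 + 306,500,000×33.7 + 406,300,000×16 = 6,422,600,000 + 277,480,000 + 10,329,050,000 + 6,500,800,000 = 23,529,930,000
volume = 377,800,000 + 396,400,000 + 306,500,000 + 406,300,000 = 1,487,000,000 m³
S = 23,529,930,000 / 1,487,000,000 = 15.8238 g/kg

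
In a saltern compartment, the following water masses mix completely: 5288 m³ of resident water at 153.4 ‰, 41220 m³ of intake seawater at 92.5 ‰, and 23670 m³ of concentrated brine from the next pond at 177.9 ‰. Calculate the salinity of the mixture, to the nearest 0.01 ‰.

125.89 ‰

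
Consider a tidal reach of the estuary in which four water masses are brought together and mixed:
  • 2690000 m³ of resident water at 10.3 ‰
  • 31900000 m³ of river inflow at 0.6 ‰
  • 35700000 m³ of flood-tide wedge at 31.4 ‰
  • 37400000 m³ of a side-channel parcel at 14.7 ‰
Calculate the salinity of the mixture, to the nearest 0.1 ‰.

15.9 ‰

By conservation of dissolved salt,
salt = 2,690,000×10.3 + 31,900,000×0.6 + 35,700,000×31.4 + 37,400,000×14.7 = 27,707,000 + 19,140,000 + 1,120,980,000 + 549,780,000 = 1,717,607,000
volume = 2,690,000 + 31,900,000 + 35,700,000 + 37,400,000 = 107,690,000 m³
S = 1,717,607,000 / 107,690,000 = 15.95 ‰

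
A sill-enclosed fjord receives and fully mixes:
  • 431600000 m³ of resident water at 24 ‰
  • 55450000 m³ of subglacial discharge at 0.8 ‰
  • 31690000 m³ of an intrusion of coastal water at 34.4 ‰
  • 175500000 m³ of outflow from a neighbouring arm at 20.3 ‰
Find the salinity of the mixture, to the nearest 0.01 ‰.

By conservation of dissolved salt,
salt = 431,600,000×24 + 55,450,000×0.8 + 31,690,000×34.4 + 175,500,000×20.3 = 10,358,400,000 + 44,360,000 + 1,090,136,000 + 3,562,650,000 = 15,055,546,000
volume = 431,600,000 + 55,450,000 + 31,690,000 + 175,500,000 = 694,240,000 m³
S = 15,055,546,000 / 694,240,000 = 21.6864 ‰

21.69 ‰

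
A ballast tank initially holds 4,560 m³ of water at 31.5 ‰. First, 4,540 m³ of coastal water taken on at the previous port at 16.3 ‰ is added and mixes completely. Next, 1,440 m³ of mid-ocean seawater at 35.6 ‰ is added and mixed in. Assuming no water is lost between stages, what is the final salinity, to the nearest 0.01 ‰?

25.51 ‰

Salt balance:
Initial salt = 4,560×31.5 = 143,640
After stage 1: salt = 143,640 + 4,540×16.3 = 217,642; volume = 9,100 m³; S = 23.917 ‰
After stage 2: salt = 217,642 + 1,440×35.6 = 268,906; volume = 10,540 m³
S = 268,906 / 10,540 = 25.5129 ‰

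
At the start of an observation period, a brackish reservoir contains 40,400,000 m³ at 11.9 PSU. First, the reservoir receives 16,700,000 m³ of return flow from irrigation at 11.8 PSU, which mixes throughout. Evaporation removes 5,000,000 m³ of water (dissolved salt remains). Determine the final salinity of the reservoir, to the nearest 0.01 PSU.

13.01 PSU

After mixing: salt = 40,400,000×11.9 + 16,700,000×11.8 = 677,820,000; volume = 57,100,000 m³
After evaporation: salt unchanged = 677,820,000; volume = 57,100,000 − 5,000,000 = 52,100,000 m³
S = 677,820,000 / 52,100,000 = 13.01 PSU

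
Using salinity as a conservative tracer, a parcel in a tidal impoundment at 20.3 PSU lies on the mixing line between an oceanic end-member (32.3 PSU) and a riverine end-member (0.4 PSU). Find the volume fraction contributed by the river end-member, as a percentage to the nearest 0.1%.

37.6%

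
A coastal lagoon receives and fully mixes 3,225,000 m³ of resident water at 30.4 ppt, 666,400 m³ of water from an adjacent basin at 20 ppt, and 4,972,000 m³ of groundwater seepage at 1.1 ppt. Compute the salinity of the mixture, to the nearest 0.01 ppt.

13.18 ppt

Total salt / total volume:
salt = 3,225,000×30.4 + 666,400×20 + 4,972,000×1.1 = 98,040,000 + 13,328,000 + 5,469,200 = 116,837,200
volume = 3,225,000 + 666,400 + 4,972,000 = 8,863,400 m³
S = 116,837,200 / 8,863,400 = 13.182 ppt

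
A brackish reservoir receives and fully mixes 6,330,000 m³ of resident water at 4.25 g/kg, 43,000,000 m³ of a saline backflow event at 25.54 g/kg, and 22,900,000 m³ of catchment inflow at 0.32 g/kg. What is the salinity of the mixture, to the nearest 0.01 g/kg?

15.68 g/kg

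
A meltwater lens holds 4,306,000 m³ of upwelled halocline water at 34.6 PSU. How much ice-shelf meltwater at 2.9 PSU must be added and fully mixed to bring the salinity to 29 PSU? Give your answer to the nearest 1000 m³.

924000 m³

Salt balance: 4,306,000×34.6 + V×2.9 = (4,306,000+V)×29
148,987,600 + 2.9V = 124,874,000 + 29V
24,113,600 = 26.1V
V = 923,892.72 m³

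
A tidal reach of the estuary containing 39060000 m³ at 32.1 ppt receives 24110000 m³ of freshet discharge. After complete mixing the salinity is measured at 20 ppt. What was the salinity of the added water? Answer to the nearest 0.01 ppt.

Salt balance: 39,060,000×32.1 + 24,110,000×S = 63,170,000×20
1,253,826,000 + 24,110,000·S = 1,263,400,000
S = (1,263,400,000 − 1,253,826,000) / 24,110,000 = 0.3971 ppt

0.40 ppt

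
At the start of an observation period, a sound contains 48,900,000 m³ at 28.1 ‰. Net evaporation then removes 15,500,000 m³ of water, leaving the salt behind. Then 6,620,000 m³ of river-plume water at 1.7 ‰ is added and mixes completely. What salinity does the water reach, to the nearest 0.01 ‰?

34.62 ‰

After evaporation: salt = 48,900,000×28.1 = 1,374,090,000; volume = 48,900,000 − 15,500,000 = 33,400,000 m³
After mixing: salt = 1,374,090,000 + 6,620,000×1.7 = 1,385,344,000; volume = 33,400,000 + 6,620,000 = 40,020,000 m³
S = 1,385,344,000 / 40,020,000 = 34.6163 ‰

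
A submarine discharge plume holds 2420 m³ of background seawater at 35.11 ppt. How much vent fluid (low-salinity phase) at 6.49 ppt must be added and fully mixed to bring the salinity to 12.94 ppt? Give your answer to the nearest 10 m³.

8320 m³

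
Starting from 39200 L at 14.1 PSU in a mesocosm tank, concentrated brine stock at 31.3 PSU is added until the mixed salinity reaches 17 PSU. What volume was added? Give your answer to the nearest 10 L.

Salt balance: 39,200×14.1 + V×31.3 = (39,200+V)×17
552,720 + 31.3V = 666,400 + 17V
113,680 = 14.3V
V = 7,949.65 L

7950 L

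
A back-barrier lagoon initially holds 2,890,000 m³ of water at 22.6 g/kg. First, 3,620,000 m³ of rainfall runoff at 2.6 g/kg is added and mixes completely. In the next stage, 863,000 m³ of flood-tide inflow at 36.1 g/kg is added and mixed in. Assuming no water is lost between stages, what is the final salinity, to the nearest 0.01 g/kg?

14.36 g/kg

Salt balance:
Initial salt = 2,890,000×22.6 = 65,314,000
After stage 1: salt = 65,314,000 + 3,620,000×2.6 = 74,726,000; volume = 6,510,000 m³; S = 11.479 g/kg
After stage 2: salt = 74,726,000 + 863,000×36.1 = 105,880,300; volume = 7,373,000 m³
S = 105,880,300 / 7,373,000 = 14.3605 g/kg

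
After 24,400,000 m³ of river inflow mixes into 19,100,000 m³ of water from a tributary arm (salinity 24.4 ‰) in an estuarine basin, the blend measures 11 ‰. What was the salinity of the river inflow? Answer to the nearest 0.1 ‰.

0.5 ‰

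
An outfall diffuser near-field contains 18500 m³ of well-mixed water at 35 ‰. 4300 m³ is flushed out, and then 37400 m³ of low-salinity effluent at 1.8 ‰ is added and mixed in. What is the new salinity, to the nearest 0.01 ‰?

10.94 ‰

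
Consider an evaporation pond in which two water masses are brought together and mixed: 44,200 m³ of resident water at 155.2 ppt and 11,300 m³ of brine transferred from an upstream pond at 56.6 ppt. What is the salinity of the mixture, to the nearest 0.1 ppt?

By conservation of dissolved salt,
salt = 44,200×155.2 + 11,300×56.6 = 6,859,840 + 639,580 = 7,499,420
volume = 44,200 + 11,300 = 55,500 m³
S = 7,499,420 / 55,500 = 135.125 ppt

135.1 ppt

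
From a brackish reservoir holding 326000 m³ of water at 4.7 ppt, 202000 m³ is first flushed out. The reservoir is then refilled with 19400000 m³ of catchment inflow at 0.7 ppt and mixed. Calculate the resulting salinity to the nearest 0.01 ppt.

0.73 ppt

Remaining after removal: 124,000 m³ at 4.7 ppt (salt = 582,800)
After addition: salt = 582,800 + 19,400,000×0.7 = 14,162,800; volume = 19,524,000 m³
S = 14,162,800 / 19,524,000 = 0.7254 ppt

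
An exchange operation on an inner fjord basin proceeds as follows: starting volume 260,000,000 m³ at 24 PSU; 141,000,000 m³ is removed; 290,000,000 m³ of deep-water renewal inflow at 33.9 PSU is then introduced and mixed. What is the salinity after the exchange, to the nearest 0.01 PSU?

Remaining after removal: 119,000,000 m³ at 24 PSU (salt = 2,856,000,000)
After addition: salt = 2,856,000,000 + 290,000,000×33.9 = 12,687,000,000; volume = 409,000,000 m³
S = 12,687,000,000 / 409,000,000 = 31.0196 PSU

31.02 PSU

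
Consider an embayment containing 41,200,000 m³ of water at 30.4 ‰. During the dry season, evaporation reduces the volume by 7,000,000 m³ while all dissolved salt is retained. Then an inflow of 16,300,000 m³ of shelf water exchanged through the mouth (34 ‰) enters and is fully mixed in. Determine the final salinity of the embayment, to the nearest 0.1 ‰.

After evaporation: salt = 41,200,000×30.4 = 1,252,480,000; volume = 41,200,000 − 7,000,000 = 34,200,000 m³
After mixing: salt = 1,252,480,000 + 16,300,000×34 = 1,806,680,000; volume = 34,200,000 + 16,300,000 = 50,500,000 m³
S = 1,806,680,000 / 50,500,000 = 35.7758 ‰

35.8 ‰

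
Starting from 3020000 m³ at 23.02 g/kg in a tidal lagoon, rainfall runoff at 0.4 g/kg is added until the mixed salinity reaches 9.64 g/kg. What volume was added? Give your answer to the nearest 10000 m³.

Salt balance: 3,020,000×23.02 + V×0.4 = (3,020,000+V)×9.64
69,520,400 + 0.4V = 29,112,800 + 9.64V
40,407,600 = 9.24V
V = 4,373,116.88 m³

4370000 m³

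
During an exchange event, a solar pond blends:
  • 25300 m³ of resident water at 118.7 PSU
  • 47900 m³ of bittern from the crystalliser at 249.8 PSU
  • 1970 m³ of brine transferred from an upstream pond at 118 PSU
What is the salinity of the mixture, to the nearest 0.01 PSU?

202.22 PSU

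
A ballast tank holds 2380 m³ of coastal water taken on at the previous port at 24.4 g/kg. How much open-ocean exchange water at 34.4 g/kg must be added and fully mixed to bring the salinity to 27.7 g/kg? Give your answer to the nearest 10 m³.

1170 m³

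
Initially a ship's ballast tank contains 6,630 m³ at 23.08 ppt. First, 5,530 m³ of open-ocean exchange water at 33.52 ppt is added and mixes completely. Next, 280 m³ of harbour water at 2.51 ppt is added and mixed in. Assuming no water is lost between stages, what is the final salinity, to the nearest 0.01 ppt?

27.26 ppt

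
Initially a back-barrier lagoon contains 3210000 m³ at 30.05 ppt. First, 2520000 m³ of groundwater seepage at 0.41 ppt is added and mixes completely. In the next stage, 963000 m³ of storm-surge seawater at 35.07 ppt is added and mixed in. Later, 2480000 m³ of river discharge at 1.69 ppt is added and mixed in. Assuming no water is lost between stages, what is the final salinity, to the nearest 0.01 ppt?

14.77 ppt

By conservation of dissolved salt,
Initial salt = 3,210,000×30.05 = 96,460,500
After stage 1: salt = 96,460,500 + 2,520,000×0.41 = 97,493,700; volume = 5,730,000 m³; S = 17.015 ppt
After stage 2: salt = 97,493,700 + 963,000×35.07 = 131,266,110; volume = 6,693,000 m³; S = 19.612 ppt
After stage 3: salt = 131,266,110 + 2,480,000×1.69 = 135,457,310; volume = 9,173,000 m³
S = 135,457,310 / 9,173,000 = 14.767 ppt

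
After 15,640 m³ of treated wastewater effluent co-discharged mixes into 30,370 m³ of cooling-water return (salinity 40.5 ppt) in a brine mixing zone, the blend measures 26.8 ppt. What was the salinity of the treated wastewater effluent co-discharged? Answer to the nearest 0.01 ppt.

0.20 ppt

Salt balance: 30,370×40.5 + 15,640×S = 46,010×26.8
1,229,985 + 15,640·S = 1,233,068
S = (1,233,068 − 1,229,985) / 15,640 = 0.1971 ppt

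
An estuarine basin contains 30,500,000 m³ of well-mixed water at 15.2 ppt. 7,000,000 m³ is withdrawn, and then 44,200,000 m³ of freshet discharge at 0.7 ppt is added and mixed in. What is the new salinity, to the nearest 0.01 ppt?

5.73 ppt

Remaining after removal: 23,500,000 m³ at 15.2 ppt (salt = 357,200,000)
After addition: salt = 357,200,000 + 44,200,000×0.7 = 388,140,000; volume = 67,700,000 m³
S = 388,140,000 / 67,700,000 = 5.7332 ppt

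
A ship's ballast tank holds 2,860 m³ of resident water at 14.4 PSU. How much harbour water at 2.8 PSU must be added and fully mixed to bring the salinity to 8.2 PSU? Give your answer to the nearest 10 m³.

3280 m³

Salt balance: 2,860×14.4 + V×2.8 = (2,860+V)×8.2
41,184 + 2.8V = 23,452 + 8.2V
17,732 = 5.4V
V = 3,283.7 m³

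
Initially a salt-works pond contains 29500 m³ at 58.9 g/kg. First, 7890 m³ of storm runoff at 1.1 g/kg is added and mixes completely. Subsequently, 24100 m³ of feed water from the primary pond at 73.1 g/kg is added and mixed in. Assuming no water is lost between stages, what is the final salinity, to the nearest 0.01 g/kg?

57.05 g/kg

Salt balance:
Initial salt = 29,500×58.9 = 1,737,550
After stage 1: salt = 1,737,550 + 7,890×1.1 = 1,746,229; volume = 37,390 m³; S = 46.703 g/kg
After stage 2: salt = 1,746,229 + 24,100×73.1 = 3,507,939; volume = 61,490 m³
S = 3,507,939 / 61,490 = 57.0489 g/kg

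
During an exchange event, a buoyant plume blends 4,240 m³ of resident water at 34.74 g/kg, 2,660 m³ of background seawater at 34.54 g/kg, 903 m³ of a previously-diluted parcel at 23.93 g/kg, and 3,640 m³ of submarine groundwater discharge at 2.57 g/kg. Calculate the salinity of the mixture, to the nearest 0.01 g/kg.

23.61 g/kg

Conserving salt mass:
salt = 4,240×34.74 + 2,660×34.54 + 903×23.93 + 3,640×2.57 = 147,297.6 + 91,876.4 + 21,608.79 + 9,354.8 = 270,137.59
volume = 4,240 + 2,660 + 903 + 3,640 = 11,443 m³
S = 270,137.59 / 11,443 = 23.6072 g/kg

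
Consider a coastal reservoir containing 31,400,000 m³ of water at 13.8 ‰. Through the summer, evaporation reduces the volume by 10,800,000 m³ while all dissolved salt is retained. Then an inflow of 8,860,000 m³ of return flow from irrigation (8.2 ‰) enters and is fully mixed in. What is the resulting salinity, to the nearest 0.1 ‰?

17.2 ‰

After evaporation: salt = 31,400,000×13.8 = 433,320,000; volume = 31,400,000 − 10,800,000 = 20,600,000 m³
After mixing: salt = 433,320,000 + 8,860,000×8.2 = 505,972,000; volume = 20,600,000 + 8,860,000 = 29,460,000 m³
S = 505,972,000 / 29,460,000 = 17.1749 ‰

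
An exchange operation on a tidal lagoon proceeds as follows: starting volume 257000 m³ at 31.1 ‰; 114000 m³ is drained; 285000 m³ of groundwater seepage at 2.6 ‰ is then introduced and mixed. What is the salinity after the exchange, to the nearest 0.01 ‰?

12.12 ‰

Remaining after removal: 143,000 m³ at 31.1 ‰ (salt = 4,447,300)
After addition: salt = 4,447,300 + 285,000×2.6 = 5,188,300; volume = 428,000 m³
S = 5,188,300 / 428,000 = 12.1222 ‰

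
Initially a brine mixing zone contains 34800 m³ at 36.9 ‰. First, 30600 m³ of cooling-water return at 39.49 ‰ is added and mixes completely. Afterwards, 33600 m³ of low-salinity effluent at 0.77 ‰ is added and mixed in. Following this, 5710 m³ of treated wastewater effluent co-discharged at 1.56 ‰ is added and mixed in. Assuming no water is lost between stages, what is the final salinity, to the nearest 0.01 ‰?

24.14 ‰

Weighted by volume,
Initial salt = 34,800×36.9 = 1,284,120
After stage 1: salt = 1,284,120 + 30,600×39.49 = 2,492,514; volume = 65,400 m³; S = 38.112 ‰
After stage 2: salt = 2,492,514 + 33,600×0.77 = 2,518,386; volume = 99,000 m³; S = 25.438 ‰
After stage 3: salt = 2,518,386 + 5,710×1.56 = 2,527,293.6; volume = 104,710 m³
S = 2,527,293.6 / 104,710 = 24.1361 ‰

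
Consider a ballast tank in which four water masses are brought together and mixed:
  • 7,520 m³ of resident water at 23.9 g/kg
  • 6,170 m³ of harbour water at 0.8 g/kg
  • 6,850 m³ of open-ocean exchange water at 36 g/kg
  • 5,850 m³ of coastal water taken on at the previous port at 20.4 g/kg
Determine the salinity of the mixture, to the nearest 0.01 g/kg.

20.86 g/kg

Salt balance:
salt = 7,520×23.9 + 6,170×0.8 + 6,850×36 + 5,850×20.4 = 179,728 + 4,936 + 246,600 + 119,340 = 550,604
volume = 7,520 + 6,170 + 6,850 + 5,850 = 26,390 m³
S = 550,604 / 26,390 = 20.8641 g/kg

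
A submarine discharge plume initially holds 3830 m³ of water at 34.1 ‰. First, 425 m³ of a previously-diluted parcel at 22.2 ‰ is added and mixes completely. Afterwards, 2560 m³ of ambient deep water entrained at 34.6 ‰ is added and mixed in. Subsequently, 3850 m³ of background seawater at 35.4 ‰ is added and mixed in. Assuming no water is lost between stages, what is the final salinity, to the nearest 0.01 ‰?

Conserving salt mass:
Initial salt = 3,830×34.1 = 130,603
After stage 1: salt = 130,603 + 425×22.2 = 140,038; volume = 4,255 m³; S = 32.911 ‰
After stage 2: salt = 140,038 + 2,560×34.6 = 228,614; volume = 6,815 m³; S = 33.546 ‰
After stage 3: salt = 228,614 + 3,850×35.4 = 364,904; volume = 10,665 m³
S = 364,904 / 10,665 = 34.2151 ‰

34.22 ‰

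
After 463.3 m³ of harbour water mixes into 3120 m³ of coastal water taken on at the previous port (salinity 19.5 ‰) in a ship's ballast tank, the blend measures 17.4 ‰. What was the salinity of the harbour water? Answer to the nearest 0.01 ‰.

Salt balance: 3,120×19.5 + 463.3×S = 3,583.3×17.4
60,840 + 463.3·S = 62,349.42
S = (62,349.42 − 60,840) / 463.3 = 3.258 ‰

3.26 ‰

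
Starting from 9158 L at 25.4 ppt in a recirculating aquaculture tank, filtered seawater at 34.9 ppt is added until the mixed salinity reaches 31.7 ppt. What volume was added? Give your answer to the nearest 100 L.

18000 L

Salt balance: 9,158×25.4 + V×34.9 = (9,158+V)×31.7
232,613.2 + 34.9V = 290,308.6 + 31.7V
57,695.4 = 3.2V
V = 18,029.81 L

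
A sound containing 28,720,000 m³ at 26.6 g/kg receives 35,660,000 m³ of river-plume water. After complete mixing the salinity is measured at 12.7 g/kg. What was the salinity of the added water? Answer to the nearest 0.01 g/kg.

1.51 g/kg

Salt balance: 28,720,000×26.6 + 35,660,000×S = 64,380,000×12.7
763,952,000 + 35,660,000·S = 817,626,000
S = (817,626,000 − 763,952,000) / 35,660,000 = 1.5052 g/kg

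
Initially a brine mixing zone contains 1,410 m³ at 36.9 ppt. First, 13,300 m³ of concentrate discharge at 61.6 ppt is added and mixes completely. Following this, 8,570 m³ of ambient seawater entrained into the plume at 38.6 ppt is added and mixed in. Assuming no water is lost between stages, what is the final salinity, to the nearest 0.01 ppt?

Mass of salt is conserved:
Initial salt = 1,410×36.9 = 52,029
After stage 1: salt = 52,029 + 13,300×61.6 = 871,309; volume = 14,710 m³; S = 59.232 ppt
After stage 2: salt = 871,309 + 8,570×38.6 = 1,202,111; volume = 23,280 m³
S = 1,202,111 / 23,280 = 51.6371 ppt

51.64 ppt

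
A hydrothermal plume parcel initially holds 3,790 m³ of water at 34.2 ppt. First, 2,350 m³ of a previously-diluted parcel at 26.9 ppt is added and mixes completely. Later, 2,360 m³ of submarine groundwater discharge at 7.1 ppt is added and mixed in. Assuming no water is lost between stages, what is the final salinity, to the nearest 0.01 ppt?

24.66 ppt

Weighted by volume,
Initial salt = 3,790×34.2 = 129,618
After stage 1: salt = 129,618 + 2,350×26.9 = 192,833; volume = 6,140 m³; S = 31.406 ppt
After stage 2: salt = 192,833 + 2,360×7.1 = 209,589; volume = 8,500 m³
S = 209,589 / 8,500 = 24.6575 ppt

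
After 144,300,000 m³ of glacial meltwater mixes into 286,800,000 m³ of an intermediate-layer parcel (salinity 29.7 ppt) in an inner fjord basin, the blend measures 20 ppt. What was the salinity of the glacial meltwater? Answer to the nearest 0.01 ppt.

Salt balance: 286,800,000×29.7 + 144,300,000×S = 431,100,000×20
8,517,960,000 + 144,300,000·S = 8,622,000,000
S = (8,622,000,000 − 8,517,960,000) / 144,300,000 = 0.721 ppt

0.72 ppt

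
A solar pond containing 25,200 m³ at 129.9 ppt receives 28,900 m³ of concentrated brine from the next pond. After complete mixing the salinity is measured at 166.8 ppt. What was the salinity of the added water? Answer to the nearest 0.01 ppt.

Salt balance: 25,200×129.9 + 28,900×S = 54,100×166.8
3,273,480 + 28,900·S = 9,023,880
S = (9,023,880 − 3,273,480) / 28,900 = 198.9758 ppt

198.98 ppt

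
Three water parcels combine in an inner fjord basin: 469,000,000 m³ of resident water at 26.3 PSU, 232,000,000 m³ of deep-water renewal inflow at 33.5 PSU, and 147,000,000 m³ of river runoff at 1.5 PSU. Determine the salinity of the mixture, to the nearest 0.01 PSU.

23.97 PSU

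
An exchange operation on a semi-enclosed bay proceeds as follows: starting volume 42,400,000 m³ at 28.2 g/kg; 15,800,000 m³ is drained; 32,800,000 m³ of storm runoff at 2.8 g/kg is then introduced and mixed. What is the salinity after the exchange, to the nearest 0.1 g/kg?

Remaining after removal: 26,600,000 m³ at 28.2 g/kg (salt = 750,120,000)
After addition: salt = 750,120,000 + 32,800,000×2.8 = 841,960,000; volume = 59,400,000 m³
S = 841,960,000 / 59,400,000 = 14.1744 g/kg

14.2 g/kg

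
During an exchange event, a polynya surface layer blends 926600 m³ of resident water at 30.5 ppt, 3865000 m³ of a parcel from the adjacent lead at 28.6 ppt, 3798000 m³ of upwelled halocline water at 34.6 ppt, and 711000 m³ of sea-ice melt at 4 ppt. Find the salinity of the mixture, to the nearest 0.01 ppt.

Mass of salt is conserved:
salt = 926,600×30.5 + 3,865,000×28.6 + 3,798,000×34.6 + 711,000×4 = 28,261,300 + 110,539,000 + 131,410,800 + 2,844,000 = 273,055,100
volume = 926,600 + 3,865,000 + 3,798,000 + 711,000 = 9,300,600 m³
S = 273,055,100 / 9,300,600 = 29.3589 ppt

29.36 ppt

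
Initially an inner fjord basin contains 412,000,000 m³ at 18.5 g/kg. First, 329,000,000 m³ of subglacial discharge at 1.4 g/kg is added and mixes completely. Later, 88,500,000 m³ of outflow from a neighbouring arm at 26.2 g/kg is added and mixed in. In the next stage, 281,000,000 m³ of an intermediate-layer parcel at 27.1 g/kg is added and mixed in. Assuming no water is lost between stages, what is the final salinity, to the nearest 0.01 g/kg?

Total salt / total volume:
Initial salt = 412,000,000×18.5 = 7,622,000,000
After stage 1: salt = 7,622,000,000 + 329,000,000×1.4 = 8,082,600,000; volume = 741,000,000 m³; S = 10.908 g/kg
After stage 2: salt = 8,082,600,000 + 88,500,000×26.2 = 10,401,300,000; volume = 829,500,000 m³; S = 12.539 g/kg
After stage 3: salt = 10,401,300,000 + 281,000,000×27.1 = 18,016,400,000; volume = 1,110,500,000 m³
S = 18,016,400,000 / 1,110,500,000 = 16.2237 g/kg

16.22 g/kg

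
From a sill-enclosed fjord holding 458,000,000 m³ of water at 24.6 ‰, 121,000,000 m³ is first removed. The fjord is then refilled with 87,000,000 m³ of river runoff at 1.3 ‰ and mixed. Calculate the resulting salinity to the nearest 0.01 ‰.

19.82 ‰

Remaining after removal: 337,000,000 m³ at 24.6 ‰ (salt = 8,290,200,000)
After addition: salt = 8,290,200,000 + 87,000,000×1.3 = 8,403,300,000; volume = 424,000,000 m³
S = 8,403,300,000 / 424,000,000 = 19.8191 ‰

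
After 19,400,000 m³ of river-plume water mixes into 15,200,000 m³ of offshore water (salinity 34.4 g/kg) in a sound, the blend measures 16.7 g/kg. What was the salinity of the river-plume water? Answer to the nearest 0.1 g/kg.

Salt balance: 15,200,000×34.4 + 19,400,000×S = 34,600,000×16.7
522,880,000 + 19,400,000·S = 577,820,000
S = (577,820,000 − 522,880,000) / 19,400,000 = 2.832 g/kg

2.8 g/kg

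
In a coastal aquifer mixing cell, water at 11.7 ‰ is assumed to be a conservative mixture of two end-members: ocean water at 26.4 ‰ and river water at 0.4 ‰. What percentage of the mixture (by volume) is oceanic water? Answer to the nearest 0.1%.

Let g be the oceanic fraction. Salt balance per unit volume:
g×26.4 + (1−g)×0.4 = 11.7
g = (11.7 − 0.4) / (26.4 − 0.4) = 11.3/26 = 0.4346

43.5%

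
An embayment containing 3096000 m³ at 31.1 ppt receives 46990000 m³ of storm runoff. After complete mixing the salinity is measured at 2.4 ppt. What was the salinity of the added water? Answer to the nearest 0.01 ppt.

0.51 ppt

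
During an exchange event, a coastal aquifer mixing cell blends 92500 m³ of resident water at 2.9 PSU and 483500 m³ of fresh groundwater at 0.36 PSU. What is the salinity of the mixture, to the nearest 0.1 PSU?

0.8 PSU

By conservation of dissolved salt,
salt = 92,500×2.9 + 483,500×0.36 = 268,250 + 174,060 = 442,310
volume = 92,500 + 483,500 = 576,000 m³
S = 442,310 / 576,000 = 0.768 PSU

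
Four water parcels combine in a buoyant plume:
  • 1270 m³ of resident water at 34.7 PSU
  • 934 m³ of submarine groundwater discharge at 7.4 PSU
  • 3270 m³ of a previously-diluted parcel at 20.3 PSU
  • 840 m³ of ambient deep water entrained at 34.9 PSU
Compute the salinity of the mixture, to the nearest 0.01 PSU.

23.23 PSU

Conserving salt mass:
salt = 1,270×34.7 + 934×7.4 + 3,270×20.3 + 840×34.9 = 44,069 + 6,911.6 + 66,381 + 29,316 = 146,677.6
volume = 1,270 + 934 + 3,270 + 840 = 6,314 m³
S = 146,677.6 / 6,314 = 23.2305 PSU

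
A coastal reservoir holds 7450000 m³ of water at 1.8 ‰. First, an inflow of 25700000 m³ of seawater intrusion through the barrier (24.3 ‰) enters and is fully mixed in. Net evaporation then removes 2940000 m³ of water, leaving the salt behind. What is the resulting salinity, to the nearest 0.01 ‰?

21.12 ‰

After mixing: salt = 7,450,000×1.8 + 25,700,000×24.3 = 637,920,000; volume = 33,150,000 m³
After evaporation: salt unchanged = 637,920,000; volume = 33,150,000 − 2,940,000 = 30,210,000 m³
S = 637,920,000 / 30,210,000 = 21.1162 ‰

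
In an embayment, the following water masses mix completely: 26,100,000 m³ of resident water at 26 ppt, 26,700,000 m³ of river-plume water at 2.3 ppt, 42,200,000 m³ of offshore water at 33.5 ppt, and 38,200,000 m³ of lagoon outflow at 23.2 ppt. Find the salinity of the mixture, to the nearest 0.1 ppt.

Mass of salt is conserved:
salt = 26,100,000×26 + 26,700,000×2.3 + 42,200,000×33.5 + 38,200,000×23.2 = 678,600,000 + 61,410,000 + 1,413,700,000 + 886,240,000 = 3,039,950,000
volume = 26,100,000 + 26,700,000 + 42,200,000 + 38,200,000 = 133,200,000 m³
S = 3,039,950,000 / 133,200,000 = 22.822 ppt

22.8 ppt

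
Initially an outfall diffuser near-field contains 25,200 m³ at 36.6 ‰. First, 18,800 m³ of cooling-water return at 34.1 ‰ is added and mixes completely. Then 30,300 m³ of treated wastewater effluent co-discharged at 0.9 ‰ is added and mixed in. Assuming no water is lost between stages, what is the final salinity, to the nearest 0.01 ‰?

21.41 ‰

Conserving salt mass:
Initial salt = 25,200×36.6 = 922,320
After stage 1: salt = 922,320 + 18,800×34.1 = 1,563,400; volume = 44,000 m³; S = 35.532 ‰
After stage 2: salt = 1,563,400 + 30,300×0.9 = 1,590,670; volume = 74,300 m³
S = 1,590,670 / 74,300 = 21.4087 ‰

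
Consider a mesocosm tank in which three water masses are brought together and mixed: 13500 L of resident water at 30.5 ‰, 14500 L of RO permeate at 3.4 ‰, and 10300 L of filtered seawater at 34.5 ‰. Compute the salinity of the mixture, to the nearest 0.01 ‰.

21.32 ‰

Conserving salt mass:
salt = 13,500×30.5 + 14,500×3.4 + 10,300×34.5 = 411,750 + 49,300 + 355,350 = 816,400
volume = 13,500 + 14,500 + 10,300 = 38,300 L
S = 816,400 / 38,300 = 21.3159 ‰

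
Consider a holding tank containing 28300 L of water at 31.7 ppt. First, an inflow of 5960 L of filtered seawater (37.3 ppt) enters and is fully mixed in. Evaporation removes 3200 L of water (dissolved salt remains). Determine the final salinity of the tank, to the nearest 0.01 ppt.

After mixing: salt = 28,300×31.7 + 5,960×37.3 = 1,119,418; volume = 34,260 L
After evaporation: salt unchanged = 1,119,418; volume = 34,260 − 3,200 = 31,060 L
S = 1,119,418 / 31,060 = 36.0405 ppt

36.04 ppt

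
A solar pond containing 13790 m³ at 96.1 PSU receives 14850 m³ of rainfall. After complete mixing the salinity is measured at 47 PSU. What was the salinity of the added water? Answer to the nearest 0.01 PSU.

Salt balance: 13,790×96.1 + 14,850×S = 28,640×47
1,325,219 + 14,850·S = 1,346,080
S = (1,346,080 − 1,325,219) / 14,850 = 1.4048 PSU

1.40 PSU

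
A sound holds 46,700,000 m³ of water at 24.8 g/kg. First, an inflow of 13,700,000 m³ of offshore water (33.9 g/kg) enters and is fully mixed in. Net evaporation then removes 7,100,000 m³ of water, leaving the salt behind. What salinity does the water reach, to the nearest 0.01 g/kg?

After mixing: salt = 46,700,000×24.8 + 13,700,000×33.9 = 1,622,590,000; volume = 60,400,000 m³
After evaporation: salt unchanged = 1,622,590,000; volume = 60,400,000 − 7,100,000 = 53,300,000 m³
S = 1,622,590,000 / 53,300,000 = 30.4426 g/kg

30.44 g/kg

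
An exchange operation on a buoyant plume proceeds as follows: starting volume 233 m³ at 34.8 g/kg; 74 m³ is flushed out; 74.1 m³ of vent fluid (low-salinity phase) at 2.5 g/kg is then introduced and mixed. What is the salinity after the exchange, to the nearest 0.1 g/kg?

24.5 g/kg

Remaining after removal: 159 m³ at 34.8 g/kg (salt = 5,533.2)
After addition: salt = 5,533.2 + 74.1×2.5 = 5,718.45; volume = 233.1 m³
S = 5,718.45 / 233.1 = 24.5322 g/kg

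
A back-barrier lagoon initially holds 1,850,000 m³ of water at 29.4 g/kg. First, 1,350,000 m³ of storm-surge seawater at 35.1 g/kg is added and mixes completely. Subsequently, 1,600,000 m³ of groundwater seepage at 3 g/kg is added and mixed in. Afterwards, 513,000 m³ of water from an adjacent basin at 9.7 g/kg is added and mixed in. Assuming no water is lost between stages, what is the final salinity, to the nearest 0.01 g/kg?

By conservation of dissolved salt,
Initial salt = 1,850,000×29.4 = 54,390,000
After stage 1: salt = 54,390,000 + 1,350,000×35.1 = 101,775,000; volume = 3,200,000 m³; S = 31.805 g/kg
After stage 2: salt = 101,775,000 + 1,600,000×3 = 106,575,000; volume = 4,800,000 m³; S = 22.203 g/kg
After stage 3: salt = 106,575,000 + 513,000×9.7 = 111,551,100; volume = 5,313,000 m³
S = 111,551,100 / 5,313,000 = 20.9959 g/kg

21.00 g/kg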